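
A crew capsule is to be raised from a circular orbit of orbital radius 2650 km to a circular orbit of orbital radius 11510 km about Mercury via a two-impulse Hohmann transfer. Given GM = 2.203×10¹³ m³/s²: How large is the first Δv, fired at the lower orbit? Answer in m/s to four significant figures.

r₁ = 2650 km = 2.650×10⁶ m.
r₂ = 11510 km = 1.151×10⁷ m.
Transfer ellipse a_t = (r₁ + r₂)/2 = 7.080×10⁶ m.
At r₁: circular v_c1 = √(μ/r₁) = 2883 m/s; transfer-periherm v_p = √[μ(2/r₁ − 1/a_t)] = 3676 m/s.
Δv₁ = v_p − v_c1 = 793.0 m/s.

Δv ≈ 793.0 m/s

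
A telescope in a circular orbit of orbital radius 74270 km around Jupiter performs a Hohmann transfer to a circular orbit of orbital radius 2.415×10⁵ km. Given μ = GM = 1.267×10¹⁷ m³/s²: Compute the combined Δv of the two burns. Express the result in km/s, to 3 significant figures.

Δv_total ≈ 17.0 km/s

r₁ = 74270 km = 7.427×10⁷ m.
r₂ = 2.415×10⁵ km = 2.415×10⁸ m.
Transfer ellipse a_t = (r₁ + r₂)/2 = 1.579×10⁸ m.
At r₁: circular v_c1 = √(μ/r₁) = 41300 m/s; transfer-perijove v_p = √[μ(2/r₁ − 1/a_t)] = 51080 m/s.
Δv₁ = v_p − v_c1 = 9779 m/s.
At r₂: circular v_c2 = √(μ/r₂) = 22900 m/s; transfer-apojove v_a = √[μ(2/r₂ − 1/a_t)] = 15710 m/s.
Δv₂ = v_c2 − v_a = 7195 m/s.
Total Δv = Δv₁ + Δv₂ = 16970 m/s = 16.97 km/s.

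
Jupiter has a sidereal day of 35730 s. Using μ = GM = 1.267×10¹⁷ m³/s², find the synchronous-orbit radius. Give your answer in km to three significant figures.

A synchronous orbit has period T, so by Kepler's third law a = (μT²/4π²)^(1/3).
μT²/4π² = 1.267×10¹⁷ × (3.573×10⁴)² / 39.48 = 4.097×10²⁴ m³.
a = 1.600×10⁸ m = 1.6002×10⁵ km.

r_sync ≈ 1.60×10⁵ km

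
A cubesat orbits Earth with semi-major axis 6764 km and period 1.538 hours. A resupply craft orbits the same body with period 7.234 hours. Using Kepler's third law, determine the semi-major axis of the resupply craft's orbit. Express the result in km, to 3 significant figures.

Kepler's third law: a³ ∝ T², so a₂ = a₁ (T₂/T₁)^(2/3).
T₂/T₁ = 4.704, (T₂/T₁)^(2/3) = 2.807.
a₂ = 6764 × 2.807 = 18990 km.

a₂ ≈ 19000 km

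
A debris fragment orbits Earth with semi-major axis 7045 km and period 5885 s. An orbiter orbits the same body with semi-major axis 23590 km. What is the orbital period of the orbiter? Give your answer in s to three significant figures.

T₂ ≈ 36100 s

Kepler's third law: T² ∝ a³, so T₂ = T₁ (a₂/a₁)^(3/2).
a₂/a₁ = 3.348, (a₂/a₁)^(3/2) = 6.127.
T₂ = 5885 × 6.127 = 36060 s.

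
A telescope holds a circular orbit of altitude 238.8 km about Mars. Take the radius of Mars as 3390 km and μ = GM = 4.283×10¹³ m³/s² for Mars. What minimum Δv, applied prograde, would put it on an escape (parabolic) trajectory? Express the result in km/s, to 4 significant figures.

Δv ≈ 1.423 km/s

r = 3390 + 238.8 = 3628.8 km = 3.6288×10⁶ m.
Circular speed v_c = √(μ/r) = 3436 m/s.
Escape speed v_esc = √(2μ/r) = √2 × v_c = 4859 m/s.
Δv = v_esc − v_c = 1423 m/s = 1.423 km/s.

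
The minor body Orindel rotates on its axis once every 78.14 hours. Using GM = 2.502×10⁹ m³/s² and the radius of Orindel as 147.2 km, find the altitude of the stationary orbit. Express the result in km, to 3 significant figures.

T = 78.14 hours = 2.813×10⁵ s.
A synchronous orbit has period T, so by Kepler's third law a = (μT²/4π²)^(1/3).
μT²/4π² = 2.502×10⁹ × (2.813×10⁵)² / 39.48 = 5.015×10¹⁸ m³.
a = 1.712×10⁶ m = 1711.7 km.
Altitude h = a − R = 1711.7 − 147.2 = 1564.5 km.

h_sync ≈ 1560 km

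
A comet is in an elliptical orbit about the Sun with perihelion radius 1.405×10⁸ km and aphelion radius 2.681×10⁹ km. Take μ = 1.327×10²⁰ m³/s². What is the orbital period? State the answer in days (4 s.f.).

T ≈ 10580 days

Semi-major axis a = (r_p + r_a)/2 = (1.4050×10⁸ + 2.6810×10⁹)/2 = 1.4108×10⁹ km = 1.411×10¹² m.
By Kepler's third law T = 2π√(a³/μ) = 2π × 1.455×10⁸ = 9.139×10⁸ s.
= 10580 days.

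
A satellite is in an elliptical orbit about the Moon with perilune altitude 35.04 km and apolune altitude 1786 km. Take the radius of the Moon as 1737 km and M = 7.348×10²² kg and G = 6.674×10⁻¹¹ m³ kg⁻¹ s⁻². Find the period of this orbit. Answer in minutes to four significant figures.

T ≈ 203.7 minutes

μ = GM = 6.674×10⁻¹¹ × 7.348×10²² = 4.904×10¹² m³/s².
r_p = 1737 + 35.04 = 1772.0 km = 1.7720×10⁶ m.
r_a = 1737 + 1786 = 3523.0 km = 3.5230×10⁶ m.
Semi-major axis a = (r_p + r_a)/2 = (1772.0 + 3523.0)/2 = 2647.5 km = 2.648×10⁶ m.
By Kepler's third law T = 2π√(a³/μ) = 2π × 1.945×10³ = 1.222×10⁴ s.
= 203.7 minutes.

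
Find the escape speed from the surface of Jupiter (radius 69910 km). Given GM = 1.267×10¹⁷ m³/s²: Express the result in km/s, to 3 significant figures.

r = R = 6.991×10⁷ m.
Escape speed v_esc = √(2μ/r) = √(2 × 1.267×10¹⁷ / 6.991×10⁷) = √(3.625×10⁹) = 60210 m/s.
= 60.21 km/s.

v_esc ≈ 60.2 km/s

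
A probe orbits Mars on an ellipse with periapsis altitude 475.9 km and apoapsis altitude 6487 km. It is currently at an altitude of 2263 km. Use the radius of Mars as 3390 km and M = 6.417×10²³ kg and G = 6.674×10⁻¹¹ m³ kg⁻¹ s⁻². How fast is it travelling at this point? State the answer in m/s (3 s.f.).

v ≈ 2990 m/s

μ = GM = 6.674×10⁻¹¹ × 6.417×10²³ = 4.283×10¹³ m³/s².
r_p = 3390 + 475.9 = 3865.9 km = 3.8659×10⁶ m.
r_a = 3390 + 6487 = 9877.0 km = 9.8770×10⁶ m.
r = 3390 + 2263 = 5653.0 km = 5.653×10⁶ m.
Semi-major axis a = (r_p + r_a)/2 = 6871.4 km = 6.871×10⁶ m.
Vis-viva: v² = μ(2/r − 1/a) = 4.283×10¹³ × (3.538×10⁻⁷ − 1.455×10⁻⁷) = 8.919×10⁶ m²/s².
v = 2987 m/s.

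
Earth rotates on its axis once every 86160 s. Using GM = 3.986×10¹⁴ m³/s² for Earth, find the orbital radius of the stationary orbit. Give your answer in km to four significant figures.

r_sync ≈ 42160 km

A synchronous orbit has period T, so by Kepler's third law a = (μT²/4π²)^(1/3).
μT²/4π² = 3.986×10¹⁴ × (8.616×10⁴)² / 39.48 = 7.495×10²² m³.
a = 4.216×10⁷ m = 42163 km.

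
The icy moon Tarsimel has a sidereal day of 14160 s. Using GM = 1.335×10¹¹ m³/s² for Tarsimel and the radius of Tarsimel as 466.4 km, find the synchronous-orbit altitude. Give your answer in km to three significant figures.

h_sync ≈ 412 km

A synchronous orbit has period T, so by Kepler's third law a = (μT²/4π²)^(1/3).
μT²/4π² = 1.335×10¹¹ × (1.416×10⁴)² / 39.48 = 6.780×10¹⁷ m³.
a = 8.785×10⁵ m = 878.52 km.
Altitude h = a − R = 878.52 − 466.4 = 412.12 km.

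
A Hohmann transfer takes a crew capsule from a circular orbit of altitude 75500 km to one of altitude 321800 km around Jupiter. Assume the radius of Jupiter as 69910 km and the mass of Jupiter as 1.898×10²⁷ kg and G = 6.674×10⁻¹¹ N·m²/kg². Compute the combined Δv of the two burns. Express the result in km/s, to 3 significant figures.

μ = GM = 6.674×10⁻¹¹ × 1.898×10²⁷ = 1.267×10¹⁷ m³/s².
r₁ = 69910 + 75500 = 145410 km = 1.4541×10⁸ m.
r₂ = 69910 + 321800 = 391710 km = 3.9171×10⁸ m.
Transfer ellipse a_t = (r₁ + r₂)/2 = 2.686×10⁸ m.
At r₁: circular v_c1 = √(μ/r₁) = 29520 m/s; transfer-perijove v_p = √[μ(2/r₁ − 1/a_t)] = 35650 m/s.
Δv₁ = v_p − v_c1 = 6130 m/s.
At r₂: circular v_c2 = √(μ/r₂) = 17980 m/s; transfer-apojove v_a = √[μ(2/r₂ − 1/a_t)] = 13230 m/s.
Δv₂ = v_c2 − v_a = 4751 m/s.
Total Δv = Δv₁ + Δv₂ = 10880 m/s = 10.88 km/s.

Δv_total ≈ 10.9 km/s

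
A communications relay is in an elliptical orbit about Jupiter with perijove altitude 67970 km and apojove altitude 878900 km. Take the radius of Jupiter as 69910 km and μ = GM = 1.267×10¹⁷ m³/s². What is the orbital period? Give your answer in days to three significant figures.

r_p = 69910 + 67970 = 137880 km = 1.3788×10⁸ m.
r_a = 69910 + 878900 = 948810 km = 9.4881×10⁸ m.
Semi-major axis a = (r_p + r_a)/2 = (1.3788×10⁵ + 9.4881×10⁵)/2 = 5.4334×10⁵ km = 5.433×10⁸ m.
By Kepler's third law T = 2π√(a³/μ) = 2π × 3.558×10⁴ = 2.236×10⁵ s.
= 2.588 days.

T ≈ 2.59 days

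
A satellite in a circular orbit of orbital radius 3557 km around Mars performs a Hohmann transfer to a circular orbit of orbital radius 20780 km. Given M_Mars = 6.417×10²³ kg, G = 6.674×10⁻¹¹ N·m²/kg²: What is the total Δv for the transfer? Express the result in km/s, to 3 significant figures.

Δv_total ≈ 1.72 km/s

μ = GM = 6.674×10⁻¹¹ × 6.417×10²³ = 4.283×10¹³ m³/s².
r₁ = 3557 km = 3.557×10⁶ m.
r₂ = 20780 km = 2.078×10⁷ m.
Transfer ellipse a_t = (r₁ + r₂)/2 = 1.217×10⁷ m.
At r₁: circular v_c1 = √(μ/r₁) = 3470 m/s; transfer-periapsis v_p = √[μ(2/r₁ − 1/a_t)] = 4534 m/s.
Δv₁ = v_p − v_c1 = 1065 m/s.
At r₂: circular v_c2 = √(μ/r₂) = 1436 m/s; transfer-apoapsis v_a = √[μ(2/r₂ − 1/a_t)] = 776.2 m/s.
Δv₂ = v_c2 − v_a = 659.4 m/s.
Total Δv = Δv₁ + Δv₂ = 1724 m/s = 1.724 km/s.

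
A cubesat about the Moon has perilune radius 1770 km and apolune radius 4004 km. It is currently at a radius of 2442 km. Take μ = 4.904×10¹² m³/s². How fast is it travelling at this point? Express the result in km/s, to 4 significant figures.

v ≈ 1.522 km/s

Semi-major axis a = (r_p + r_a)/2 = 2887.0 km = 2.887×10⁶ m.
Vis-viva: v² = μ(2/r − 1/a) = 4.904×10¹² × (8.190×10⁻⁷ − 3.464×10⁻⁷) = 2.318×10⁶ m²/s².
v = 1522 m/s = 1.522 km/s.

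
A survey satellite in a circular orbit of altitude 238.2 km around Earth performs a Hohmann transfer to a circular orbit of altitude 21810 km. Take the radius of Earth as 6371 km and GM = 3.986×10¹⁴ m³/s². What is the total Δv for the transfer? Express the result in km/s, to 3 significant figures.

Δv_total ≈ 3.56 km/s

r₁ = 6371 + 238.2 = 6609.2 km = 6.6092×10⁶ m.
r₂ = 6371 + 21810 = 28181 km = 2.8181×10⁷ m.
Transfer ellipse a_t = (r₁ + r₂)/2 = 1.740×10⁷ m.
At r₁: circular v_c1 = √(μ/r₁) = 7766 m/s; transfer-perigee v_p = √[μ(2/r₁ − 1/a_t)] = 9885 m/s.
Δv₁ = v_p − v_c1 = 2119 m/s.
At r₂: circular v_c2 = √(μ/r₂) = 3761 m/s; transfer-apogee v_a = √[μ(2/r₂ − 1/a_t)] = 2318 m/s.
Δv₂ = v_c2 − v_a = 1443 m/s.
Total Δv = Δv₁ + Δv₂ = 3561 m/s = 3.561 km/s.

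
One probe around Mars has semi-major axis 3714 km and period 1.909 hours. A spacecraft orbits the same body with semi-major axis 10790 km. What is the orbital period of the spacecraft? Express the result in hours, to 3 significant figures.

Kepler's third law: T² ∝ a³, so T₂ = T₁ (a₂/a₁)^(3/2).
a₂/a₁ = 2.905, (a₂/a₁)^(3/2) = 4.952.
T₂ = 1.909 × 4.952 = 9.453 hours.

T₂ ≈ 9.45 hours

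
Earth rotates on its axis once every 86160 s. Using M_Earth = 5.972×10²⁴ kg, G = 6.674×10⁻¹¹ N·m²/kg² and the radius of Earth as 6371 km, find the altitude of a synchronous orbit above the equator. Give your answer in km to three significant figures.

h_sync ≈ 35800 km

μ = GM = 6.674×10⁻¹¹ × 5.972×10²⁴ = 3.986×10¹⁴ m³/s².
A synchronous orbit has period T, so by Kepler's third law a = (μT²/4π²)^(1/3).
μT²/4π² = 3.986×10¹⁴ × (8.616×10⁴)² / 39.48 = 7.495×10²² m³.
a = 4.216×10⁷ m = 42162 km.
Altitude h = a − R = 42162 − 6371 = 35791 km.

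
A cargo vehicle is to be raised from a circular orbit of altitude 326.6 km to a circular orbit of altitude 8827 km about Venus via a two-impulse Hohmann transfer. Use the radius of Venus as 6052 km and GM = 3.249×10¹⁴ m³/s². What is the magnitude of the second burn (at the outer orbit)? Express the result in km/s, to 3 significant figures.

Δv ≈ 1.05 km/s

r₁ = 6052 + 326.6 = 6378.6 km = 6.3786×10⁶ m.
r₂ = 6052 + 8827 = 14879 km = 1.4879×10⁷ m.
Transfer ellipse a_t = (r₁ + r₂)/2 = 1.063×10⁷ m.
At r₁: circular v_c1 = √(μ/r₁) = 7137 m/s; transfer-periapsis v_p = √[μ(2/r₁ − 1/a_t)] = 8444 m/s.
At r₂: circular v_c2 = √(μ/r₂) = 4673 m/s; transfer-apoapsis v_a = √[μ(2/r₂ − 1/a_t)] = 3620 m/s.
Δv₂ = v_c2 − v_a = 1053 m/s.
= 1.053 km/s.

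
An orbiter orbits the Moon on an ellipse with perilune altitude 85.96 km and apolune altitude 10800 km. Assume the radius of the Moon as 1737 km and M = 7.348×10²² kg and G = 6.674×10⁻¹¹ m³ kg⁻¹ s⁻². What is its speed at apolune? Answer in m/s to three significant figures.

v ≈ 315 m/s

μ = GM = 6.674×10⁻¹¹ × 7.348×10²² = 4.904×10¹² m³/s².
r_p = 1737 + 85.96 = 1823.0 km = 1.8230×10⁶ m.
r_a = 1737 + 10800 = 12537 km = 1.2537×10⁷ m.
Semi-major axis a = (r_p + r_a)/2 = 7180.0 km = 7.180×10⁶ m.
Vis-viva: v² = μ(2/r − 1/a) = 4.904×10¹² × (1.595×10⁻⁷ − 1.393×10⁻⁷) = 9.932×10⁴ m²/s².
v = 315.1 m/s.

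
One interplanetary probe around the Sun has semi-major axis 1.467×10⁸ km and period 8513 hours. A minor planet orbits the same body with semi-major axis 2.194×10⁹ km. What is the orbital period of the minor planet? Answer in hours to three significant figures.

T₂ ≈ 4.92×10⁵ hours

Kepler's third law: T² ∝ a³, so T₂ = T₁ (a₂/a₁)^(3/2).
a₂/a₁ = 14.96, (a₂/a₁)^(3/2) = 57.84.
T₂ = 8513 × 57.84 = 4.924×10⁵ hours.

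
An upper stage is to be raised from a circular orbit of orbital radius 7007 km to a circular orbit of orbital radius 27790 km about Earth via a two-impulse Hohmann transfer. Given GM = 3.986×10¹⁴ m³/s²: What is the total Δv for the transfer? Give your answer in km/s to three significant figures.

Δv_total ≈ 3.37 km/s

r₁ = 7007 km = 7.007×10⁶ m.
r₂ = 27790 km = 2.779×10⁷ m.
Transfer ellipse a_t = (r₁ + r₂)/2 = 1.740×10⁷ m.
At r₁: circular v_c1 = √(μ/r₁) = 7542 m/s; transfer-perigee v_p = √[μ(2/r₁ − 1/a_t)] = 9532 m/s.
Δv₁ = v_p − v_c1 = 1990 m/s.
At r₂: circular v_c2 = √(μ/r₂) = 3787 m/s; transfer-apogee v_a = √[μ(2/r₂ − 1/a_t)] = 2403 m/s.
Δv₂ = v_c2 − v_a = 1384 m/s.
Total Δv = Δv₁ + Δv₂ = 3374 m/s = 3.374 km/s.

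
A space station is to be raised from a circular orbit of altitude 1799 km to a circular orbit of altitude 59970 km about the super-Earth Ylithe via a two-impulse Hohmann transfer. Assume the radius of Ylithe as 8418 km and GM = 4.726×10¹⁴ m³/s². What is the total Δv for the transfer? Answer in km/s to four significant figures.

r₁ = 8418 + 1799 = 10217 km = 1.0217×10⁷ m.
r₂ = 8418 + 59970 = 68388 km = 6.8388×10⁷ m.
Transfer ellipse a_t = (r₁ + r₂)/2 = 3.930×10⁷ m.
At r₁: circular v_c1 = √(μ/r₁) = 6801 m/s; transfer-periapsis v_p = √[μ(2/r₁ − 1/a_t)] = 8971 m/s.
Δv₁ = v_p − v_c1 = 2170 m/s.
At r₂: circular v_c2 = √(μ/r₂) = 2629 m/s; transfer-apoapsis v_a = √[μ(2/r₂ − 1/a_t)] = 1340 m/s.
Δv₂ = v_c2 − v_a = 1288 m/s.
Total Δv = Δv₁ + Δv₂ = 3459 m/s = 3.459 km/s.

Δv_total ≈ 3.459 km/s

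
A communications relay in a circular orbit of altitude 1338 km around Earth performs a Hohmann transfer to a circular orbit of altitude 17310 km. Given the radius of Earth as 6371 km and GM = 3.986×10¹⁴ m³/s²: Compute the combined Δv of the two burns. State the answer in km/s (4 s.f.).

r₁ = 6371 + 1338 = 7709.0 km = 7.7090×10⁶ m.
r₂ = 6371 + 17310 = 23681 km = 2.3681×10⁷ m.
Transfer ellipse a_t = (r₁ + r₂)/2 = 1.570×10⁷ m.
At r₁: circular v_c1 = √(μ/r₁) = 7191 m/s; transfer-perigee v_p = √[μ(2/r₁ − 1/a_t)] = 8833 m/s.
Δv₁ = v_p − v_c1 = 1642 m/s.
At r₂: circular v_c2 = √(μ/r₂) = 4103 m/s; transfer-apogee v_a = √[μ(2/r₂ − 1/a_t)] = 2875 m/s.
Δv₂ = v_c2 − v_a = 1227 m/s.
Total Δv = Δv₁ + Δv₂ = 2869 m/s = 2.869 km/s.

Δv_total ≈ 2.869 km/s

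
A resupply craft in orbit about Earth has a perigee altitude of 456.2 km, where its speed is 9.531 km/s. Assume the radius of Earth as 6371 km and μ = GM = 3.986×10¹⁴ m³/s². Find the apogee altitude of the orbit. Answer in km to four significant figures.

apogee altitude ≈ 17550 km

r_p = 6371 + 456.2 = 6827.2 km = 6.827×10⁶ m.
Specific energy ε = v²/2 − μ/r = -1.296×10⁷ J/kg, so a = −μ/(2ε) = 1.537×10⁷ m.
The apsides satisfy r_p + r_a = 2a, so the apogee radius is 2a − r_p = 2.392×10⁷ m = 23919 km.
Apogee altitude = 23919 − 6371 = 17548 km.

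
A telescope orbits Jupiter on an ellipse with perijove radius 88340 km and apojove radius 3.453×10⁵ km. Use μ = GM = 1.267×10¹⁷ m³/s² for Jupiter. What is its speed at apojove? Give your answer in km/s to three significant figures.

v ≈ 12.2 km/s

Semi-major axis a = (r_p + r_a)/2 = 2.1682×10⁵ km = 2.168×10⁸ m.
Vis-viva: v² = μ(2/r − 1/a) = 1.267×10¹⁷ × (5.792×10⁻⁹ − 4.612×10⁻⁹) = 1.495×10⁸ m²/s².
v = 12230 m/s = 12.23 km/s.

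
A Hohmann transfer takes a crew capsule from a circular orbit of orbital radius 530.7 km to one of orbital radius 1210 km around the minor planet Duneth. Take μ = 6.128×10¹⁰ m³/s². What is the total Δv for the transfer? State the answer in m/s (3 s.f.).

Δv_total ≈ 110 m/s

r₁ = 530.7 km = 5.307×10⁵ m.
r₂ = 1210 km = 1.210×10⁶ m.
Transfer ellipse a_t = (r₁ + r₂)/2 = 8.704×10⁵ m.
At r₁: circular v_c1 = √(μ/r₁) = 339.8 m/s; transfer-periapsis v_p = √[μ(2/r₁ − 1/a_t)] = 400.7 m/s.
Δv₁ = v_p − v_c1 = 60.86 m/s.
At r₂: circular v_c2 = √(μ/r₂) = 225.0 m/s; transfer-apoapsis v_a = √[μ(2/r₂ − 1/a_t)] = 175.7 m/s.
Δv₂ = v_c2 − v_a = 49.31 m/s.
Total Δv = Δv₁ + Δv₂ = 110.2 m/s.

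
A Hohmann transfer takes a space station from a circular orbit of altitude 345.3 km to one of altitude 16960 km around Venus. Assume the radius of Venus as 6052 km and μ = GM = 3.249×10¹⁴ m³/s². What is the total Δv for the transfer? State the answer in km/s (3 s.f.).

r₁ = 6052 + 345.3 = 6397.3 km = 6.3973×10⁶ m.
r₂ = 6052 + 16960 = 23012 km = 2.3012×10⁷ m.
Transfer ellipse a_t = (r₁ + r₂)/2 = 1.470×10⁷ m.
At r₁: circular v_c1 = √(μ/r₁) = 7127 m/s; transfer-periapsis v_p = √[μ(2/r₁ − 1/a_t)] = 8915 m/s.
Δv₁ = v_p − v_c1 = 1789 m/s.
At r₂: circular v_c2 = √(μ/r₂) = 3757 m/s; transfer-apoapsis v_a = √[μ(2/r₂ − 1/a_t)] = 2478 m/s.
Δv₂ = v_c2 − v_a = 1279 m/s.
Total Δv = Δv₁ + Δv₂ = 3068 m/s = 3.068 km/s.

Δv_total ≈ 3.07 km/s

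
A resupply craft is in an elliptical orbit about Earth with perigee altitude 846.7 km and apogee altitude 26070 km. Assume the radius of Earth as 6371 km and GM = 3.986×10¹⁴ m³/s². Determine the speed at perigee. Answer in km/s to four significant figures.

r_p = 6371 + 846.7 = 7217.7 km = 7.2177×10⁶ m.
r_a = 6371 + 26070 = 32441 km = 3.2441×10⁷ m.
Semi-major axis a = (r_p + r_a)/2 = 19829 km = 1.983×10⁷ m.
Vis-viva: v² = μ(2/r − 1/a) = 3.986×10¹⁴ × (2.771×10⁻⁷ − 5.043×10⁻⁸) = 9.035×10⁷ m²/s².
v = 9505 m/s = 9.505 km/s.

v ≈ 9.505 km/s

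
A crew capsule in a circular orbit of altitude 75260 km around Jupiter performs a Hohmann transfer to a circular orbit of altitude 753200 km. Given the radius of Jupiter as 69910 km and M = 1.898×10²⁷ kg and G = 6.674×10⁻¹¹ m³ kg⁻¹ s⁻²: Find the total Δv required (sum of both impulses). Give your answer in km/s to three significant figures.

Δv_total ≈ 14.6 km/s

μ = GM = 6.674×10⁻¹¹ × 1.898×10²⁷ = 1.267×10¹⁷ m³/s².
r₁ = 69910 + 75260 = 145170 km = 1.4517×10⁸ m.
r₂ = 69910 + 753200 = 823110 km = 8.2311×10⁸ m.
Transfer ellipse a_t = (r₁ + r₂)/2 = 4.841×10⁸ m.
At r₁: circular v_c1 = √(μ/r₁) = 29540 m/s; transfer-perijove v_p = √[μ(2/r₁ − 1/a_t)] = 38520 m/s.
Δv₁ = v_p − v_c1 = 8977 m/s.
At r₂: circular v_c2 = √(μ/r₂) = 12410 m/s; transfer-apojove v_a = √[μ(2/r₂ − 1/a_t)] = 6793 m/s.
Δv₂ = v_c2 − v_a = 5612 m/s.
Total Δv = Δv₁ + Δv₂ = 14590 m/s = 14.59 km/s.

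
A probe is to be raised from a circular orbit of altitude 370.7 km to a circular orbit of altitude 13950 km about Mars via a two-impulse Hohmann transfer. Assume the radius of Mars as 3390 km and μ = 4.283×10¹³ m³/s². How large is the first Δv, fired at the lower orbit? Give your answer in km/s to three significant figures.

r₁ = 3390 + 370.7 = 3760.7 km = 3.7607×10⁶ m.
r₂ = 3390 + 13950 = 17340 km = 1.7340×10⁷ m.
Transfer ellipse a_t = (r₁ + r₂)/2 = 1.055×10⁷ m.
At r₁: circular v_c1 = √(μ/r₁) = 3375 m/s; transfer-periapsis v_p = √[μ(2/r₁ − 1/a_t)] = 4326 m/s.
Δv₁ = v_p − v_c1 = 951.7 m/s.
= 0.9517 km/s.

Δv ≈ 0.952 km/s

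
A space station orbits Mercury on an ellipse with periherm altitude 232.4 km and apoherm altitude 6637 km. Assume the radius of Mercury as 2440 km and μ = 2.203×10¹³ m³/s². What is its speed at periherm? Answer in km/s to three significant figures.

r_p = 2440 + 232.4 = 2672.4 km = 2.6724×10⁶ m.
r_a = 2440 + 6637 = 9077.0 km = 9.0770×10⁶ m.
Semi-major axis a = (r_p + r_a)/2 = 5874.7 km = 5.875×10⁶ m.
Vis-viva: v² = μ(2/r − 1/a) = 2.203×10¹³ × (7.484×10⁻⁷ − 1.702×10⁻⁷) = 1.274×10⁷ m²/s².
v = 3569 m/s = 3.569 km/s.

v ≈ 3.57 km/s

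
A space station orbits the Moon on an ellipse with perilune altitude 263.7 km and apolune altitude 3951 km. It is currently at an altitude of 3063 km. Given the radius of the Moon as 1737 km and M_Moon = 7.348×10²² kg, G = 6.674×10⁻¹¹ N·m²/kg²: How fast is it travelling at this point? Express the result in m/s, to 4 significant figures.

v ≈ 876.2 m/s

μ = GM = 6.674×10⁻¹¹ × 7.348×10²² = 4.904×10¹² m³/s².
r_p = 1737 + 263.7 = 2000.7 km = 2.0007×10⁶ m.
r_a = 1737 + 3951 = 5688.0 km = 5.6880×10⁶ m.
r = 1737 + 3063 = 4800.0 km = 4.800×10⁶ m.
Semi-major axis a = (r_p + r_a)/2 = 3844.3 km = 3.844×10⁶ m.
Vis-viva: v² = μ(2/r − 1/a) = 4.904×10¹² × (4.167×10⁻⁷ − 2.601×10⁻⁷) = 7.677×10⁵ m²/s².
v = 876.2 m/s.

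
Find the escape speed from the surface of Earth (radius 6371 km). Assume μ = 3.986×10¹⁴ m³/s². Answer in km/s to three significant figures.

r = R = 6.371×10⁶ m.
Escape speed v_esc = √(2μ/r) = √(2 × 3.986×10¹⁴ / 6.371×10⁶) = √(1.251×10⁸) = 11190 m/s.
= 11.19 km/s.

v_esc ≈ 11.2 km/s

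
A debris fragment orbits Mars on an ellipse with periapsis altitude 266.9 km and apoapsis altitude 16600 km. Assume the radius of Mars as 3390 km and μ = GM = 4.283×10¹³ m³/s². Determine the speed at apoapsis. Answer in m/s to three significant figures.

v ≈ 814 m/s

r_p = 3390 + 266.9 = 3656.9 km = 3.6569×10⁶ m.
r_a = 3390 + 16600 = 19990 km = 1.9990×10⁷ m.
Semi-major axis a = (r_p + r_a)/2 = 11823 km = 1.182×10⁷ m.
Vis-viva: v² = μ(2/r − 1/a) = 4.283×10¹³ × (1.001×10⁻⁷ − 8.458×10⁻⁸) = 6.627×10⁵ m²/s².
v = 814.1 m/s.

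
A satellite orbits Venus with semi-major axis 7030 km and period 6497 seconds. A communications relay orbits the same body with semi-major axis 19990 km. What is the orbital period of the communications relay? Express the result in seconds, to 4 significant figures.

Kepler's third law: T² ∝ a³, so T₂ = T₁ (a₂/a₁)^(3/2).
a₂/a₁ = 2.844, (a₂/a₁)^(3/2) = 4.795.
T₂ = 6497 × 4.795 = 31150 seconds.

T₂ ≈ 31150 seconds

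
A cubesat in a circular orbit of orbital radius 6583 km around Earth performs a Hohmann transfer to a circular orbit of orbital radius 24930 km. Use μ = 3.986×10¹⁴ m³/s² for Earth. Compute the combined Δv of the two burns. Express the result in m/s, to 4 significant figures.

r₁ = 6583 km = 6.583×10⁶ m.
r₂ = 24930 km = 2.493×10⁷ m.
Transfer ellipse a_t = (r₁ + r₂)/2 = 1.576×10⁷ m.
At r₁: circular v_c1 = √(μ/r₁) = 7781 m/s; transfer-perigee v_p = √[μ(2/r₁ − 1/a_t)] = 9788 m/s.
Δv₁ = v_p − v_c1 = 2006 m/s.
At r₂: circular v_c2 = √(μ/r₂) = 3999 m/s; transfer-apogee v_a = √[μ(2/r₂ − 1/a_t)] = 2585 m/s.
Δv₂ = v_c2 − v_a = 1414 m/s.
Total Δv = Δv₁ + Δv₂ = 3421 m/s.

Δv_total ≈ 3421 m/s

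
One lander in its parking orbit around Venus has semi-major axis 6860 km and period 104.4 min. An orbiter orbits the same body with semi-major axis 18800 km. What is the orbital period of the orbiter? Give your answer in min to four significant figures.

T₂ ≈ 473.6 min

Kepler's third law: T² ∝ a³, so T₂ = T₁ (a₂/a₁)^(3/2).
a₂/a₁ = 2.741, (a₂/a₁)^(3/2) = 4.537.
T₂ = 104.4 × 4.537 = 473.6 min.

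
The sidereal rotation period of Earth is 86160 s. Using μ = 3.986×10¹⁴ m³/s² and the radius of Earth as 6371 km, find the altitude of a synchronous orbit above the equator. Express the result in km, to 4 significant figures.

A synchronous orbit has period T, so by Kepler's third law a = (μT²/4π²)^(1/3).
μT²/4π² = 3.986×10¹⁴ × (8.616×10⁴)² / 39.48 = 7.495×10²² m³.
a = 4.216×10⁷ m = 42163 km.
Altitude h = a − R = 42163 − 6371 = 35792 km.

h_sync ≈ 35790 km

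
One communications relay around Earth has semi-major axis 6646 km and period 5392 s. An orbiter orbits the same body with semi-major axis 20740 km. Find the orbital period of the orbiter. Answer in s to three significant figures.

T₂ ≈ 29700 s

Kepler's third law: T² ∝ a³, so T₂ = T₁ (a₂/a₁)^(3/2).
a₂/a₁ = 3.121, (a₂/a₁)^(3/2) = 5.513.
T₂ = 5392 × 5.513 = 29730 s.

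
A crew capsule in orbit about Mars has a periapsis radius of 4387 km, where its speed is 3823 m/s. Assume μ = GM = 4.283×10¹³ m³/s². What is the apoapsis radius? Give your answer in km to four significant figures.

apoapsis radius ≈ 13060 km

r_p = 4.387×10⁶ m.
Specific energy ε = v²/2 − μ/r = -2.455×10⁶ J/kg, so a = −μ/(2ε) = 8.722×10⁶ m.
The apsides satisfy r_p + r_a = 2a, so the apoapsis radius is 2a − r_p = 1.306×10⁷ m = 13057 km.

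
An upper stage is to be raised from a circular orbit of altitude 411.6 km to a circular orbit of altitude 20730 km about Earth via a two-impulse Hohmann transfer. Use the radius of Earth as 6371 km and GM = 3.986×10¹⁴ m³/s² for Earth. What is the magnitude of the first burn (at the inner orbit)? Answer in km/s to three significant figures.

r₁ = 6371 + 411.6 = 6782.6 km = 6.7826×10⁶ m.
r₂ = 6371 + 20730 = 27101 km = 2.7101×10⁷ m.
Transfer ellipse a_t = (r₁ + r₂)/2 = 1.694×10⁷ m.
At r₁: circular v_c1 = √(μ/r₁) = 7666 m/s; transfer-perigee v_p = √[μ(2/r₁ − 1/a_t)] = 9696 m/s.
Δv₁ = v_p − v_c1 = 2030 m/s.
= 2.030 km/s.

Δv ≈ 2.03 km/s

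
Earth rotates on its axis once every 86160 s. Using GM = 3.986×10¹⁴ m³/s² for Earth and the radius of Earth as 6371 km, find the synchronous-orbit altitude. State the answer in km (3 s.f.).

h_sync ≈ 35800 km

A synchronous orbit has period T, so by Kepler's third law a = (μT²/4π²)^(1/3).
μT²/4π² = 3.986×10¹⁴ × (8.616×10⁴)² / 39.48 = 7.495×10²² m³.
a = 4.216×10⁷ m = 42163 km.
Altitude h = a − R = 42163 − 6371 = 35792 km.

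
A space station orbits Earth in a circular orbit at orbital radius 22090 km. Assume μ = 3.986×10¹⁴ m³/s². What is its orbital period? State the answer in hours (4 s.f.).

r = 22090 km = 2.209×10⁷ m.
Kepler's third law: T = 2π√(r³/μ) = 2π√((2.209×10⁷)³ / 3.986×10¹⁴).
r³/μ = 2.704×10⁷ s², so T = 2π × 5.200×10³ = 3.267×10⁴ s.
Converting: 3.267×10⁴ s ÷ 3600 = 9.076 hours.

T ≈ 9.076 hours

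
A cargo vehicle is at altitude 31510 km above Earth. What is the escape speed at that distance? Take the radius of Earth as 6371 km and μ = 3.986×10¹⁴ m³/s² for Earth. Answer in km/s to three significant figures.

v_esc ≈ 4.59 km/s

r = 6371 + 31510 = 37881 km = 3.7881×10⁷ m.
Escape speed v_esc = √(2μ/r) = √(2 × 3.986×10¹⁴ / 3.788×10⁷) = √(2.104×10⁷) = 4587 m/s.
= 4.587 km/s.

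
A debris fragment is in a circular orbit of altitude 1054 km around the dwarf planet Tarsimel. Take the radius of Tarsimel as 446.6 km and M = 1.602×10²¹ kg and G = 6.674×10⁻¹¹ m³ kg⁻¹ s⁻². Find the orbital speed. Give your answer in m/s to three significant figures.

μ = GM = 6.674×10⁻¹¹ × 1.602×10²¹ = 1.069×10¹¹ m³/s².
r = 446.6 + 1054 = 1500.6 km = 1.5006×10⁶ m.
For a circular orbit v = √(μ/r) = √(1.069×10¹¹ / 1.501×10⁶) = √(7.125×10⁴) = 266.9 m/s.

v ≈ 267 m/s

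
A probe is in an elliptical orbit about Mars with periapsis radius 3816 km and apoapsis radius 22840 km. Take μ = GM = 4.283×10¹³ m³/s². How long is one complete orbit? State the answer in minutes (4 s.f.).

Semi-major axis a = (r_p + r_a)/2 = (3816.0 + 22840)/2 = 13328 km = 1.333×10⁷ m.
By Kepler's third law T = 2π√(a³/μ) = 2π × 7.435×10³ = 4.671×10⁴ s.
= 778.6 minutes.

T ≈ 778.6 minutes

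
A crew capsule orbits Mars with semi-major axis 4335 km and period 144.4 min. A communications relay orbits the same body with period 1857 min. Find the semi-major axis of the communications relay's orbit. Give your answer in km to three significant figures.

Kepler's third law: a³ ∝ T², so a₂ = a₁ (T₂/T₁)^(2/3).
T₂/T₁ = 12.86, (T₂/T₁)^(2/3) = 5.489.
a₂ = 4335 × 5.489 = 23790 km.

a₂ ≈ 23800 km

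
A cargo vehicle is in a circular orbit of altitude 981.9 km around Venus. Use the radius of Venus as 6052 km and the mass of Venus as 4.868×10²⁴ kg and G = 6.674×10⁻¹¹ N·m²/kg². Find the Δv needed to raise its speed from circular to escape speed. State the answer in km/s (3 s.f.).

μ = GM = 6.674×10⁻¹¹ × 4.868×10²⁴ = 3.249×10¹⁴ m³/s².
r = 6052 + 981.9 = 7033.9 km = 7.0339×10⁶ m.
Circular speed v_c = √(μ/r) = 6796 m/s.
Escape speed v_esc = √(2μ/r) = √2 × v_c = 9611 m/s.
Δv = v_esc − v_c = 2815 m/s = 2.815 km/s.

Δv ≈ 2.82 km/s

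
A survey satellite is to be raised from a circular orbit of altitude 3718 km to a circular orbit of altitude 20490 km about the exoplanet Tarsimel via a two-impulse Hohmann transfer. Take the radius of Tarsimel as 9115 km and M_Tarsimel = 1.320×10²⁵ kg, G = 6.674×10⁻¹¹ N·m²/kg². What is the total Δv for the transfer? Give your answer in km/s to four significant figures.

Δv_total ≈ 2.714 km/s

μ = GM = 6.674×10⁻¹¹ × 1.320×10²⁵ = 8.810×10¹⁴ m³/s².
r₁ = 9115 + 3718 = 12833 km = 1.2833×10⁷ m.
r₂ = 9115 + 20490 = 29605 km = 2.9605×10⁷ m.
Transfer ellipse a_t = (r₁ + r₂)/2 = 2.122×10⁷ m.
At r₁: circular v_c1 = √(μ/r₁) = 8285 m/s; transfer-periapsis v_p = √[μ(2/r₁ − 1/a_t)] = 9787 m/s.
Δv₁ = v_p − v_c1 = 1501 m/s.
At r₂: circular v_c2 = √(μ/r₂) = 5455 m/s; transfer-apoapsis v_a = √[μ(2/r₂ − 1/a_t)] = 4242 m/s.
Δv₂ = v_c2 − v_a = 1213 m/s.
Total Δv = Δv₁ + Δv₂ = 2714 m/s = 2.714 km/s.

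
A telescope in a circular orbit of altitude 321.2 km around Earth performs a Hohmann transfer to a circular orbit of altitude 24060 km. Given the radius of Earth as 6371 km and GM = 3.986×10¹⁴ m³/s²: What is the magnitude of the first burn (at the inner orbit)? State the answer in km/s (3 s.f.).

Δv ≈ 2.16 km/s

r₁ = 6371 + 321.2 = 6692.2 km = 6.6922×10⁶ m.
r₂ = 6371 + 24060 = 30431 km = 3.0431×10⁷ m.
Transfer ellipse a_t = (r₁ + r₂)/2 = 1.856×10⁷ m.
At r₁: circular v_c1 = √(μ/r₁) = 7718 m/s; transfer-perigee v_p = √[μ(2/r₁ − 1/a_t)] = 9882 m/s.
Δv₁ = v_p − v_c1 = 2164 m/s.
= 2.164 km/s.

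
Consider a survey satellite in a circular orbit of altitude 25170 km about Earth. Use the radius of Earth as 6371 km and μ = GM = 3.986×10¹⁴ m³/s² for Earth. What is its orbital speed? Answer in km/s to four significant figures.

v ≈ 3.555 km/s

r = 6371 + 25170 = 31541 km = 3.1541×10⁷ m.
For a circular orbit v = √(μ/r) = √(3.986×10¹⁴ / 3.154×10⁷) = √(1.264×10⁷) = 3555 m/s.
That is 3.555 km/s.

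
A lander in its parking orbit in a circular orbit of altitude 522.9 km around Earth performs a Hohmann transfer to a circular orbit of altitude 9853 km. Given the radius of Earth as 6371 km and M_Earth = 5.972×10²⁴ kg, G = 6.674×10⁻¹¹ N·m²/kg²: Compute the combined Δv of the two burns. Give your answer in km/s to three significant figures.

Δv_total ≈ 2.53 km/s

μ = GM = 6.674×10⁻¹¹ × 5.972×10²⁴ = 3.986×10¹⁴ m³/s².
r₁ = 6371 + 522.9 = 6893.9 km = 6.8939×10⁶ m.
r₂ = 6371 + 9853 = 16224 km = 1.6224×10⁷ m.
Transfer ellipse a_t = (r₁ + r₂)/2 = 1.156×10⁷ m.
At r₁: circular v_c1 = √(μ/r₁) = 7604 m/s; transfer-perigee v_p = √[μ(2/r₁ − 1/a_t)] = 9008 m/s.
Δv₁ = v_p − v_c1 = 1405 m/s.
At r₂: circular v_c2 = √(μ/r₂) = 4956 m/s; transfer-apogee v_a = √[μ(2/r₂ − 1/a_t)] = 3828 m/s.
Δv₂ = v_c2 − v_a = 1129 m/s.
Total Δv = Δv₁ + Δv₂ = 2533 m/s = 2.533 km/s.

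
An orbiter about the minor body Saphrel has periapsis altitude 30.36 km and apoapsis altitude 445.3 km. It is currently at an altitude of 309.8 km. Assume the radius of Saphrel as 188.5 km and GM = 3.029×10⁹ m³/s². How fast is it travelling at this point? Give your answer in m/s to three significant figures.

v ≈ 71.1 m/s

r_p = 188.5 + 30.36 = 218.86 km = 2.1886×10⁵ m.
r_a = 188.5 + 445.3 = 633.80 km = 6.3380×10⁵ m.
r = 188.5 + 309.8 = 498.30 km = 4.983×10⁵ m.
Semi-major axis a = (r_p + r_a)/2 = 426.33 km = 4.263×10⁵ m.
Vis-viva: v² = μ(2/r − 1/a) = 3.029×10⁹ × (4.014×10⁻⁶ − 2.346×10⁻⁶) = 5.053×10³ m²/s².
v = 71.08 m/s.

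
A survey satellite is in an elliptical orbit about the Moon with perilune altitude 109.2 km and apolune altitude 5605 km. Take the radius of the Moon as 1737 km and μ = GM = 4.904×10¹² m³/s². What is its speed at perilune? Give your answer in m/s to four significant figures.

r_p = 1737 + 109.2 = 1846.2 km = 1.8462×10⁶ m.
r_a = 1737 + 5605 = 7342.0 km = 7.3420×10⁶ m.
Semi-major axis a = (r_p + r_a)/2 = 4594.1 km = 4.594×10⁶ m.
Vis-viva: v² = μ(2/r − 1/a) = 4.904×10¹² × (1.083×10⁻⁶ − 2.177×10⁻⁷) = 4.245×10⁶ m²/s².
v = 2060 m/s.

v ≈ 2060 m/s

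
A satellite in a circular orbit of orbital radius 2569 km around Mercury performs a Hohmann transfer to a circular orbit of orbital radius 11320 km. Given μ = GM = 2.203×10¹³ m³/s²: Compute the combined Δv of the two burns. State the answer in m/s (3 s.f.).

r₁ = 2569 km = 2.569×10⁶ m.
r₂ = 11320 km = 1.132×10⁷ m.
Transfer ellipse a_t = (r₁ + r₂)/2 = 6.944×10⁶ m.
At r₁: circular v_c1 = √(μ/r₁) = 2928 m/s; transfer-periherm v_p = √[μ(2/r₁ − 1/a_t)] = 3739 m/s.
Δv₁ = v_p − v_c1 = 810.4 m/s.
At r₂: circular v_c2 = √(μ/r₂) = 1395 m/s; transfer-apoherm v_a = √[μ(2/r₂ − 1/a_t)] = 848.5 m/s.
Δv₂ = v_c2 − v_a = 546.5 m/s.
Total Δv = Δv₁ + Δv₂ = 1357 m/s.

Δv_total ≈ 1360 m/s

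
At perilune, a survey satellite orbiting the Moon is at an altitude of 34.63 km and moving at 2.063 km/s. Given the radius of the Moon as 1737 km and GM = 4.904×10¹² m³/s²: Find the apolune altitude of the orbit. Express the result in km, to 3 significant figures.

r_p = 1737 + 34.63 = 1771.6 km = 1.772×10⁶ m.
Specific energy ε = v²/2 − μ/r = -6.401×10⁵ J/kg, so a = −μ/(2ε) = 3.831×10⁶ m.
The apsides satisfy r_p + r_a = 2a, so the apolune radius is 2a − r_p = 5.890×10⁶ m = 5889.8 km.
Apolune altitude = 5889.8 − 1737 = 4152.8 km.

apolune altitude ≈ 4150 km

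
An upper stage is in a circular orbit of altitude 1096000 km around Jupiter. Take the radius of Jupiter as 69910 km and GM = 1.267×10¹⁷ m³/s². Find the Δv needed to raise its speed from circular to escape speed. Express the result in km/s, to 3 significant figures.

Δv ≈ 4.32 km/s

r = 69910 + 1096000 = 1165900 km = 1.1659×10⁹ m.
Circular speed v_c = √(μ/r) = 10420 m/s.
Escape speed v_esc = √(2μ/r) = √2 × v_c = 14740 m/s.
Δv = v_esc − v_c = 4318 m/s = 4.318 km/s.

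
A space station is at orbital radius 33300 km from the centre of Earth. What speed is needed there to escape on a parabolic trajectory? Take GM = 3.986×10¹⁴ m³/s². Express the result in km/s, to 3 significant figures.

r = 33300 km = 3.330×10⁷ m.
Escape speed v_esc = √(2μ/r) = √(2 × 3.986×10¹⁴ / 3.330×10⁷) = √(2.394×10⁷) = 4893 m/s.
= 4.893 km/s.

v_esc ≈ 4.89 km/s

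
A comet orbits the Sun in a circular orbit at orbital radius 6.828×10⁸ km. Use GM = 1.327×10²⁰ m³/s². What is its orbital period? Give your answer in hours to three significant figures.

T ≈ 85500 hours

r = 6.828×10⁸ km = 6.828×10¹¹ m.
Kepler's third law: T = 2π√(r³/μ) = 2π√((6.828×10¹¹)³ / 1.327×10²⁰).
r³/μ = 2.399×10¹⁵ s², so T = 2π × 4.898×10⁷ = 3.077×10⁸ s.
Converting: 3.077×10⁸ s ÷ 3600 = 85480 hours.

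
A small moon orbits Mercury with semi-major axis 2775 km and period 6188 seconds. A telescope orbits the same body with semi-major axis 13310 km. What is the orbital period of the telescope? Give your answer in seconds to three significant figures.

T₂ ≈ 65000 seconds

Kepler's third law: T² ∝ a³, so T₂ = T₁ (a₂/a₁)^(3/2).
a₂/a₁ = 4.796, (a₂/a₁)^(3/2) = 10.50.
T₂ = 6188 × 10.50 = 65000 seconds.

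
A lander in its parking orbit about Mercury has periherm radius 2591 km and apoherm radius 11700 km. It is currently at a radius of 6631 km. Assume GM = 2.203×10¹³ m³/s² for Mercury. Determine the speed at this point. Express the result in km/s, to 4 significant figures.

Semi-major axis a = (r_p + r_a)/2 = 7145.5 km = 7.146×10⁶ m.
Vis-viva: v² = μ(2/r − 1/a) = 2.203×10¹³ × (3.016×10⁻⁷ − 1.399×10⁻⁷) = 3.561×10⁶ m²/s².
v = 1887 m/s = 1.887 km/s.

v ≈ 1.887 km/s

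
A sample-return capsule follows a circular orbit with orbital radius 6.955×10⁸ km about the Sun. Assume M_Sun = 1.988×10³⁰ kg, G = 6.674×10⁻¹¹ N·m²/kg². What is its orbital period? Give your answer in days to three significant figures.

T ≈ 3660 days

μ = GM = 6.674×10⁻¹¹ × 1.988×10³⁰ = 1.327×10²⁰ m³/s².
r = 6.955×10⁸ km = 6.955×10¹¹ m.
Kepler's third law: T = 2π√(r³/μ) = 2π√((6.955×10¹¹)³ / 1.327×10²⁰).
r³/μ = 2.536×10¹⁵ s², so T = 2π × 5.036×10⁷ = 3.164×10⁸ s.
Converting: 3.164×10⁸ s ÷ 86400 = 3662 days.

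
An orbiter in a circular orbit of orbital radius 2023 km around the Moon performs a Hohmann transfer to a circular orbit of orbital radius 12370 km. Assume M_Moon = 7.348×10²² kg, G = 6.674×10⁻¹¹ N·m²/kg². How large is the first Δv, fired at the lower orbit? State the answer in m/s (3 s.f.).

μ = GM = 6.674×10⁻¹¹ × 7.348×10²² = 4.904×10¹² m³/s².
r₁ = 2023 km = 2.023×10⁶ m.
r₂ = 12370 km = 1.237×10⁷ m.
Transfer ellipse a_t = (r₁ + r₂)/2 = 7.196×10⁶ m.
At r₁: circular v_c1 = √(μ/r₁) = 1557 m/s; transfer-perilune v_p = √[μ(2/r₁ − 1/a_t)] = 2041 m/s.
Δv₁ = v_p − v_c1 = 484.3 m/s.

Δv ≈ 484 m/s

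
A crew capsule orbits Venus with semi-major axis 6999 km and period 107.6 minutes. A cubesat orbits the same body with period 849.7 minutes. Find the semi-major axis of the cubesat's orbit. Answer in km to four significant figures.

a₂ ≈ 27750 km

Kepler's third law: a³ ∝ T², so a₂ = a₁ (T₂/T₁)^(2/3).
T₂/T₁ = 7.897, (T₂/T₁)^(2/3) = 3.966.
a₂ = 6999 × 3.966 = 27750 km.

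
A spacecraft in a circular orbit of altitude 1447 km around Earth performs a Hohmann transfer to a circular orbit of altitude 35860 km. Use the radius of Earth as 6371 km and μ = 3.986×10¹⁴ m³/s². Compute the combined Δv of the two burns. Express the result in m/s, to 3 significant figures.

r₁ = 6371 + 1447 = 7818.0 km = 7.8180×10⁶ m.
r₂ = 6371 + 35860 = 42231 km = 4.2231×10⁷ m.
Transfer ellipse a_t = (r₁ + r₂)/2 = 2.502×10⁷ m.
At r₁: circular v_c1 = √(μ/r₁) = 7140 m/s; transfer-perigee v_p = √[μ(2/r₁ − 1/a_t)] = 9276 m/s.
Δv₁ = v_p − v_c1 = 2135 m/s.
At r₂: circular v_c2 = √(μ/r₂) = 3072 m/s; transfer-apogee v_a = √[μ(2/r₂ − 1/a_t)] = 1717 m/s.
Δv₂ = v_c2 − v_a = 1355 m/s.
Total Δv = Δv₁ + Δv₂ = 3491 m/s.

Δv_total ≈ 3490 m/s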